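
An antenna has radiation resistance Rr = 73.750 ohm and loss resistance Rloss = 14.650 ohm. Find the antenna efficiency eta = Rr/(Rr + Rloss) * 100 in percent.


eta = 73.750 / (73.750 + 14.650) * 100 = 83.43%

83.43%


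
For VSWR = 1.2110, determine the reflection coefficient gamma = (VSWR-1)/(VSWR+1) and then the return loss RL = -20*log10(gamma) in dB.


gamma = (1.2110 - 1) / (1.2110 + 1) = 0.09543193
RL = -20 * log10(0.09543193) = 20.41 dB

20.41 dB


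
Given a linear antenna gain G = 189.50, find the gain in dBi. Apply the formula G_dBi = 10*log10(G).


G_dBi = 10 * log10(189.50) = 22.78 dBi

22.78 dBi


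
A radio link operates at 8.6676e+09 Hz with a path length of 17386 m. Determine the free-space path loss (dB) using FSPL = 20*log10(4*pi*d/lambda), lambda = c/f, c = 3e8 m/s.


lambda = c / f = 3.0000e+08 / 8.6676e+09 = 0.03461166 m
FSPL = 20 * log10(4*pi*17386/0.03461166) = 136.0 dB

136.0 dB


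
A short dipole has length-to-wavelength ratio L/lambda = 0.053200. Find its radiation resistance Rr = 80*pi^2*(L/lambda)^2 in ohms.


Rr = 80 * pi^2 * (0.053200)^2 = 80 * 9.869604 * 2.830240e-03 = 2.235 ohm

2.235 ohm


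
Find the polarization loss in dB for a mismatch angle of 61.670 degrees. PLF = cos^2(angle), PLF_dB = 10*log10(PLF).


PLF_linear = cos^2(61.670 deg) = 0.2251969
PLF_dB = 10 * log10(0.2251969) = -6.474 dB

-6.474 dB


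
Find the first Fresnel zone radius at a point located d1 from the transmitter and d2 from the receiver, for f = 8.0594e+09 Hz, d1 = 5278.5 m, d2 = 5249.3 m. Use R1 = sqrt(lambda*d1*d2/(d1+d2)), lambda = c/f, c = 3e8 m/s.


lambda = c / f = 3.0000e+08 / 8.0594e+09 = 0.03722361 m
R1 = sqrt(0.03722361 * 5278.5 * 5249.3 / (5278.5 + 5249.3)) = 9.898 m

9.898 m


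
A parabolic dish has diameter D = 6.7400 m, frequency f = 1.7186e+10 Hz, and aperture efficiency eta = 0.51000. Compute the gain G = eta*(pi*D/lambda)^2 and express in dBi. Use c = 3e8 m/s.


lambda = c / f = 3.0000e+08 / 1.7186e+10 = 0.01745607 m
G_linear = 0.51000 * (pi * 6.7400 / 0.01745607)^2 = 750406.8
G_dBi = 10 * log10(750406.8) = 58.75 dBi

58.75 dBi


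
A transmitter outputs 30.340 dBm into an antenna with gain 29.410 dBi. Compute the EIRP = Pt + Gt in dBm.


EIRP = Pt + Gt = 30.340 + 29.410 = 59.75 dBm

59.75 dBm


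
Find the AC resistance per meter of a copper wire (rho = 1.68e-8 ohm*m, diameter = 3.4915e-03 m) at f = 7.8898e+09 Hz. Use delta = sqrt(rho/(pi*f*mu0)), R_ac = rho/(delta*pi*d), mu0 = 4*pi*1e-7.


delta = sqrt(1.68e-8 / (pi * 7.8898e+09 * 4*pi*1e-7)) = 7.344154e-07 m
R_ac = 1.68e-8 / (7.344154e-07 * pi * 3.4915e-03) = 2.085 ohm/m

2.085 ohm/m


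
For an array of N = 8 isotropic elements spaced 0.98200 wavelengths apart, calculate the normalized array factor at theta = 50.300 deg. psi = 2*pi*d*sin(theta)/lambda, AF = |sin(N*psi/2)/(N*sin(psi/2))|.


psi = 2*pi*0.98200*sin(50.300 deg) = 4.747263 rad
AF = |sin(8*4.747263/2) / (8*sin(4.747263/2))| = 0.02502

0.02502


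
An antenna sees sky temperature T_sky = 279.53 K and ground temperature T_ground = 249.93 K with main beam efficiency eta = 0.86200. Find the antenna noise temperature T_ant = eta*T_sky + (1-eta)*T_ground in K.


T_ant = 0.86200 * 279.53 + (1 - 0.86200) * 249.93 = 275.4 K

275.4 K


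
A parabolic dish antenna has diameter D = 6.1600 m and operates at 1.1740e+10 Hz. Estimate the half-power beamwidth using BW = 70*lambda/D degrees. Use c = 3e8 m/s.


lambda = c / f = 3.0000e+08 / 1.1740e+10 = 0.02555366 m
BW = 70 * 0.02555366 / 6.1600 = 0.2904 deg

0.2904 deg


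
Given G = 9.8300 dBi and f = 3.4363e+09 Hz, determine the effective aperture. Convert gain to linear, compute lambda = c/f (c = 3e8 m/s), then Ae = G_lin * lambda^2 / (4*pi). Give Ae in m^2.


lambda = c / f = 3.0000e+08 / 3.4363e+09 = 0.08730320 m
G_linear = 10^(9.8300/10) = 9.616123
Ae = G_linear * lambda^2 / (4*pi) = 9.616123 * 0.08730320^2 / (4*pi) = 5.832e-03 m^2

5.832e-03 m^2


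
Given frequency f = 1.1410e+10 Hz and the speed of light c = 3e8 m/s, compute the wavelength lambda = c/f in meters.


lambda = c / f = 3.0000e+08 / 1.1410e+10 = 0.02629 m

0.02629 m


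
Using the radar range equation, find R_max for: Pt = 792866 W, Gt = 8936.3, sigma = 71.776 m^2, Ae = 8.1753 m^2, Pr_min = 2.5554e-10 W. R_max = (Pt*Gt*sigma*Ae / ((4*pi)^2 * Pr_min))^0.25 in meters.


R^4 = 792866*8936.3*71.776*8.1753 / ((4*pi)^2 * 2.5554e-10) = 1.030296e+20
R_max = 1.030296e+20^0.25 = 100749 m

100749 m


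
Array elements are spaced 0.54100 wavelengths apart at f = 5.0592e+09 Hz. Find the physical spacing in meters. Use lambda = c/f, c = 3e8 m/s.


lambda = c / f = 3.0000e+08 / 5.0592e+09 = 0.05929791 m
d = 0.54100 * 0.05929791 = 0.03208 m

0.03208 m


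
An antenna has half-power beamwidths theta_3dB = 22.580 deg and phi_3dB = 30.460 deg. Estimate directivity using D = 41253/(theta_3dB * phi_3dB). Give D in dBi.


D_linear = 41253 / (22.580 * 30.460) = 59.97934
D_dBi = 10 * log10(59.97934) = 17.78 dBi

17.78 dBi


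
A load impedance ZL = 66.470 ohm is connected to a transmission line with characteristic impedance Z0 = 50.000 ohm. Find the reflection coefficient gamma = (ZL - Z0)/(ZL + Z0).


gamma = (66.470 - 50.000) / (66.470 + 50.000) = 0.1414

0.1414


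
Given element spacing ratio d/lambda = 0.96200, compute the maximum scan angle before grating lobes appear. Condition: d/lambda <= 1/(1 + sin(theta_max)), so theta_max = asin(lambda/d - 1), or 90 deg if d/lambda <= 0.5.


lambda/d - 1 = 1/0.96200 - 1 = 0.03950104
theta_max = asin(0.03950104) = 2.264 deg

2.264 deg


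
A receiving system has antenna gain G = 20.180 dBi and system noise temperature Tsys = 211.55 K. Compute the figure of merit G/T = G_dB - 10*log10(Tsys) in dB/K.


G/T = 20.180 - 10*log10(211.55) = 20.180 - 23.25413 = -3.074 dB/K

-3.074 dB/K


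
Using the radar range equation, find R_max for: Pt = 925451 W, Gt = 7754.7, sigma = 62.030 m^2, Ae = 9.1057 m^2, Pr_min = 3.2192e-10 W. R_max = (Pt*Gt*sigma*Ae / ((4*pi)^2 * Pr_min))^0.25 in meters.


R^4 = 925451*7754.7*62.030*9.1057 / ((4*pi)^2 * 3.2192e-10) = 7.973810e+19
R_max = 7.973810e+19^0.25 = 94497 m

94497 m


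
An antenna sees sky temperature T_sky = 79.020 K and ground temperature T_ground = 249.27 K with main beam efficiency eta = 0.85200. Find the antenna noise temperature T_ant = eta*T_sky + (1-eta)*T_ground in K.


T_ant = 0.85200 * 79.020 + (1 - 0.85200) * 249.27 = 104.2 K

104.2 K


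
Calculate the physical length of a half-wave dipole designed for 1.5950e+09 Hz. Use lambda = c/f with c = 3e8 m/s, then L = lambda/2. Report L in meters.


lambda = c / f = 3.0000e+08 / 1.5950e+09 = 0.1880878 m
L = lambda / 2 = 0.1880878 / 2 = 0.09404 m

0.09404 m


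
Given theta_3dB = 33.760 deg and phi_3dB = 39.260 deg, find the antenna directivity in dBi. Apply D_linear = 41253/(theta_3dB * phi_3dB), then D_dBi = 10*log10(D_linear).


D_linear = 41253 / (33.760 * 39.260) = 31.12453
D_dBi = 10 * log10(31.12453) = 14.93 dBi

14.93 dBi


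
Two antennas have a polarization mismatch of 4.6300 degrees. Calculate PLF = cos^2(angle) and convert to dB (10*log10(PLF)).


PLF_linear = cos^2(4.6300 deg) = 0.9934841
PLF_dB = 10 * log10(0.9934841) = -0.02839 dB

-0.02839 dB


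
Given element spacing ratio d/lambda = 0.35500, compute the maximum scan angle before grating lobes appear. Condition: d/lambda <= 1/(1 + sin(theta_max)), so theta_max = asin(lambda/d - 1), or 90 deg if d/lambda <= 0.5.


lambda/d - 1 = 1/0.35500 - 1 = 1.816901 >= 1
d/lambda <= 0.5, so the array can scan to endfire without grating lobes: theta_max = 90 deg

90 deg


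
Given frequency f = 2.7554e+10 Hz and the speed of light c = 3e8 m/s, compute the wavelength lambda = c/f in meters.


lambda = c / f = 3.0000e+08 / 2.7554e+10 = 0.01089 m

0.01089 m


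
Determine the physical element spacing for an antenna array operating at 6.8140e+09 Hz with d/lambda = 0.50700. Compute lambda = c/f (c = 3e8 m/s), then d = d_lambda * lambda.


lambda = c / f = 3.0000e+08 / 6.8140e+09 = 0.04402700 m
d = 0.50700 * 0.04402700 = 0.02232 m

0.02232 m


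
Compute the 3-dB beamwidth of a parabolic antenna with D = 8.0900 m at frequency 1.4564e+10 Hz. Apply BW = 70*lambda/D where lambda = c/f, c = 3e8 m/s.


lambda = c / f = 3.0000e+08 / 1.4564e+10 = 0.02059874 m
BW = 70 * 0.02059874 / 8.0900 = 0.1782 deg

0.1782 deg


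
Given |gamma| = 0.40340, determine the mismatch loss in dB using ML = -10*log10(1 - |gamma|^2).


ML = -10 * log10(1 - 0.40340^2) = -10 * log10(0.83726844) = 0.7714 dB

0.7714 dB


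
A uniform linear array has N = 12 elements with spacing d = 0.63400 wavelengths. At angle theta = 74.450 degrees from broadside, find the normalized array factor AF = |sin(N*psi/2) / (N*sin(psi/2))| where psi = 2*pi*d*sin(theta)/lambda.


psi = 2*pi*0.63400*sin(74.450 deg) = 3.837729 rad
AF = |sin(12*3.837729/2) / (12*sin(3.837729/2))| = 0.07624

0.07624


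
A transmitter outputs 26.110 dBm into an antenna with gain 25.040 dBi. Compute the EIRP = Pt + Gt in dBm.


EIRP = Pt + Gt = 26.110 + 25.040 = 51.15 dBm

51.15 dBm


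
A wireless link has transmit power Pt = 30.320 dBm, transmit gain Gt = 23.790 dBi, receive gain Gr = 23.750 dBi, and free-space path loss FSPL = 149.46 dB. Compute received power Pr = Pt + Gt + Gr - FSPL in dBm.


Pr = 30.320 + 23.790 + 23.750 - 149.46 = -71.60 dBm

-71.60 dBm


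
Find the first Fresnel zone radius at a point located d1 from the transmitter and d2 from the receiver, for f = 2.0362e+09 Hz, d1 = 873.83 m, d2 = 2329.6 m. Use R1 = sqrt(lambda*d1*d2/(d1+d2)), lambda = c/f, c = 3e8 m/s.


lambda = c / f = 3.0000e+08 / 2.0362e+09 = 0.1473333 m
R1 = sqrt(0.1473333 * 873.83 * 2329.6 / (873.83 + 2329.6)) = 9.676 m

9.676 m


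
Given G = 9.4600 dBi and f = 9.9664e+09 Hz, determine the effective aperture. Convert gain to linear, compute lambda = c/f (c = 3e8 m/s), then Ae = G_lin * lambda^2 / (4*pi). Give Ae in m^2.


lambda = c / f = 3.0000e+08 / 9.9664e+09 = 0.03010114 m
G_linear = 10^(9.4600/10) = 8.830799
Ae = G_linear * lambda^2 / (4*pi) = 8.830799 * 0.03010114^2 / (4*pi) = 6.367e-04 m^2

6.367e-04 m^2


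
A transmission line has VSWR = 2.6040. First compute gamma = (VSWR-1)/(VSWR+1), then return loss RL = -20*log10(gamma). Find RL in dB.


gamma = (2.6040 - 1) / (2.6040 + 1) = 0.4450610
RL = -20 * log10(0.4450610) = 7.032 dB

7.032 dB


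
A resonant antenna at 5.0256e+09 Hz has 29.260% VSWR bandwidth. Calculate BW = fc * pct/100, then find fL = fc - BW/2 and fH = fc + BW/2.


BW = 5.0256e+09 * 29.260/100 = 1.470491e+09 Hz
fL = 5.0256e+09 - 1.470491e+09/2 = 4.290e+09 Hz
fH = 5.0256e+09 + 1.470491e+09/2 = 5.761e+09 Hz

BW=1.470e+09 Hz, fL=4.290e+09 Hz, fH=5.761e+09 Hz


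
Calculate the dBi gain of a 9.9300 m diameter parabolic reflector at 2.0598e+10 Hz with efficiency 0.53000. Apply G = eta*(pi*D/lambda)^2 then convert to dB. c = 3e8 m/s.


lambda = c / f = 3.0000e+08 / 2.0598e+10 = 0.01456452 m
G_linear = 0.53000 * (pi * 9.9300 / 0.01456452)^2 = 2.431542e+06
G_dBi = 10 * log10(2.431542e+06) = 63.86 dBi

63.86 dBi


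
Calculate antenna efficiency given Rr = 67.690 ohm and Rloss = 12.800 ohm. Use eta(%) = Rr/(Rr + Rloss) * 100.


eta = 67.690 / (67.690 + 12.800) * 100 = 84.10%

84.10%


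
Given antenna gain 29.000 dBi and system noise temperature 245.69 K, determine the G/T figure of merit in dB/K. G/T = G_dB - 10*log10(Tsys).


G/T = 29.000 - 10*log10(245.69) = 29.000 - 23.90387 = 5.096 dB/K

5.096 dB/K


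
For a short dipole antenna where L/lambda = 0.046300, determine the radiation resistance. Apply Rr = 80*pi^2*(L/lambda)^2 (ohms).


Rr = 80 * pi^2 * (0.046300)^2 = 80 * 9.869604 * 2.143690e-03 = 1.693 ohm

1.693 ohm


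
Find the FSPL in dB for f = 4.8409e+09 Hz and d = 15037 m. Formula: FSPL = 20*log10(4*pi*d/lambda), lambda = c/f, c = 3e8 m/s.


lambda = c / f = 3.0000e+08 / 4.8409e+09 = 0.06197195 m
FSPL = 20 * log10(4*pi*15037/0.06197195) = 129.7 dB

129.7 dB


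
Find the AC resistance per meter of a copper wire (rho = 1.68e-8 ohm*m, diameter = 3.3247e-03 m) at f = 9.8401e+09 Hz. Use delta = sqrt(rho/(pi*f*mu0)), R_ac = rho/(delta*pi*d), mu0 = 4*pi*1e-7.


delta = sqrt(1.68e-8 / (pi * 9.8401e+09 * 4*pi*1e-7)) = 6.576200e-07 m
R_ac = 1.68e-8 / (6.576200e-07 * pi * 3.3247e-03) = 2.446 ohm/m

2.446 ohm/m


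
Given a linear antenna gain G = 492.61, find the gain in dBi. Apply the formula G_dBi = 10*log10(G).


G_dBi = 10 * log10(492.61) = 26.93 dBi

26.93 dBi


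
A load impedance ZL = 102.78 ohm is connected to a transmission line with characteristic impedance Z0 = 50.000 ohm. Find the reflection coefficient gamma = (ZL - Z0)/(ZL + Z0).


gamma = (102.78 - 50.000) / (102.78 + 50.000) = 0.3455

0.3455


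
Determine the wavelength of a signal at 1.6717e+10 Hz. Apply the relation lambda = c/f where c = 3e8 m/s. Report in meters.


lambda = c / f = 3.0000e+08 / 1.6717e+10 = 0.01795 m

0.01795 m


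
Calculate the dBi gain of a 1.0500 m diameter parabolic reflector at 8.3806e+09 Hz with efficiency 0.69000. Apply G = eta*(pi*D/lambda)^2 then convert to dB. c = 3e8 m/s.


lambda = c / f = 3.0000e+08 / 8.3806e+09 = 0.03579696 m
G_linear = 0.69000 * (pi * 1.0500 / 0.03579696)^2 = 5859.157
G_dBi = 10 * log10(5859.157) = 37.68 dBi

37.68 dBi


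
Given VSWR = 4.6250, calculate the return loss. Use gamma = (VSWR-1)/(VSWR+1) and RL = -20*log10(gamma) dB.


gamma = (4.6250 - 1) / (4.6250 + 1) = 0.6444444
RL = -20 * log10(0.6444444) = 3.816 dB

3.816 dB


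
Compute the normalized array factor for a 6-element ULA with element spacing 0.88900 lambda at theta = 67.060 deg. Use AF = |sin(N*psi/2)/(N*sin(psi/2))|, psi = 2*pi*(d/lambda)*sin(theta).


psi = 2*pi*0.88900*sin(67.060 deg) = 5.143994 rad
AF = |sin(6*5.143994/2) / (6*sin(5.143994/2))| = 0.08421

0.08421


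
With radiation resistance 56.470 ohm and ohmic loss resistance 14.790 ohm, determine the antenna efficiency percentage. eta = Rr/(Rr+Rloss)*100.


eta = 56.470 / (56.470 + 14.790) * 100 = 79.25%

79.25%


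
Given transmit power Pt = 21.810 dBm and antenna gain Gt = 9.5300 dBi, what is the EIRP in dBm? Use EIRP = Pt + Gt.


EIRP = Pt + Gt = 21.810 + 9.5300 = 31.34 dBm

31.34 dBm


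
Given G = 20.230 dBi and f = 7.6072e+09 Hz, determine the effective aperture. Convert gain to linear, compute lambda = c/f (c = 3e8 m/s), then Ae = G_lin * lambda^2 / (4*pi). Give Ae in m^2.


lambda = c / f = 3.0000e+08 / 7.6072e+09 = 0.03943632 m
G_linear = 10^(20.230/10) = 105.4387
Ae = G_linear * lambda^2 / (4*pi) = 105.4387 * 0.03943632^2 / (4*pi) = 0.01305 m^2

0.01305 m^2


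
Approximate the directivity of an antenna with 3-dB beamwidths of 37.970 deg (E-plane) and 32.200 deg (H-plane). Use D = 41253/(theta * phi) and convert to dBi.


D_linear = 41253 / (37.970 * 32.200) = 33.74109
D_dBi = 10 * log10(33.74109) = 15.28 dBi

15.28 dBi


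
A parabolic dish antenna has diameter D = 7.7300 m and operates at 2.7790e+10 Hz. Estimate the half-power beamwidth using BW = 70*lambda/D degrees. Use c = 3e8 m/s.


lambda = c / f = 3.0000e+08 / 2.7790e+10 = 0.01079525 m
BW = 70 * 0.01079525 / 7.7300 = 0.09776 deg

0.09776 deg


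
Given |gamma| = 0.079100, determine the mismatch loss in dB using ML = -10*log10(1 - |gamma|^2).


ML = -10 * log10(1 - 0.079100^2) = -10 * log10(0.99374319) = 0.02726 dB

0.02726 dB


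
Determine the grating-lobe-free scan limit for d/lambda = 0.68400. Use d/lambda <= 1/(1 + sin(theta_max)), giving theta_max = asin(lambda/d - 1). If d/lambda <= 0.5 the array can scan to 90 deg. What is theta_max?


lambda/d - 1 = 1/0.68400 - 1 = 0.4619883
theta_max = asin(0.4619883) = 27.52 deg

27.52 deg


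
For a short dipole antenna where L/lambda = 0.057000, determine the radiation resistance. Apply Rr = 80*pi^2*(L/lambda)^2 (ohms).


Rr = 80 * pi^2 * (0.057000)^2 = 80 * 9.869604 * 3.249000e-03 = 2.565 ohm

2.565 ohm


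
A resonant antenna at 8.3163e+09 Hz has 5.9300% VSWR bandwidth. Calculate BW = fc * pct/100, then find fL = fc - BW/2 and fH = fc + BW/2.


BW = 8.3163e+09 * 5.9300/100 = 4.931566e+08 Hz
fL = 8.3163e+09 - 4.931566e+08/2 = 8.070e+09 Hz
fH = 8.3163e+09 + 4.931566e+08/2 = 8.563e+09 Hz

BW=4.932e+08 Hz, fL=8.070e+09 Hz, fH=8.563e+09 Hz


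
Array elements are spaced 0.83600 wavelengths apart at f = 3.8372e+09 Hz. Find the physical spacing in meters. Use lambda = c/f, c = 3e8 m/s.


lambda = c / f = 3.0000e+08 / 3.8372e+09 = 0.07818201 m
d = 0.83600 * 0.07818201 = 0.06536 m

0.06536 m


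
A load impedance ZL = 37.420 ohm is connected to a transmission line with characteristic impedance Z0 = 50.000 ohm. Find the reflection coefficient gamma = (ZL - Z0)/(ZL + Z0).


gamma = (37.420 - 50.000) / (37.420 + 50.000) = -0.1439

-0.1439


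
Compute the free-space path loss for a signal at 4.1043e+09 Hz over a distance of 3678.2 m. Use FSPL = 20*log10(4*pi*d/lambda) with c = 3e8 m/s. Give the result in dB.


lambda = c / f = 3.0000e+08 / 4.1043e+09 = 0.07309407 m
FSPL = 20 * log10(4*pi*3678.2/0.07309407) = 116.0 dB

116.0 dB


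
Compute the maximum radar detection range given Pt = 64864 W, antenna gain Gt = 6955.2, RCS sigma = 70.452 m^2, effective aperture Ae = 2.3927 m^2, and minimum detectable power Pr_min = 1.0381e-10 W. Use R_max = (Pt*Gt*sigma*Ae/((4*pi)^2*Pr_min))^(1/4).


R^4 = 64864*6955.2*70.452*2.3927 / ((4*pi)^2 * 1.0381e-10) = 4.639124e+18
R_max = 4.639124e+18^0.25 = 46410 m

46410 m


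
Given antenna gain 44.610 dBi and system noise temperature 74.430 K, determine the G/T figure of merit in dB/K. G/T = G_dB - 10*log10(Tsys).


G/T = 44.610 - 10*log10(74.430) = 44.610 - 18.71748 = 25.89 dB/K

25.89 dB/K


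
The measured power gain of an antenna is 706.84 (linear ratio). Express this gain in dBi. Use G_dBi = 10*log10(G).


G_dBi = 10 * log10(706.84) = 28.49 dBi

28.49 dBi


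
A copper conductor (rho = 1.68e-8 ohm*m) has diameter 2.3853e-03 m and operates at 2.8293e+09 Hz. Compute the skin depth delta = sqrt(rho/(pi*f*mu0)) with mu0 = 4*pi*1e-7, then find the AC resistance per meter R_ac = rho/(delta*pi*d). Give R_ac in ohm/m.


delta = sqrt(1.68e-8 / (pi * 2.8293e+09 * 4*pi*1e-7)) = 1.226409e-06 m
R_ac = 1.68e-8 / (1.226409e-06 * pi * 2.3853e-03) = 1.828 ohm/m

1.828 ohm/m


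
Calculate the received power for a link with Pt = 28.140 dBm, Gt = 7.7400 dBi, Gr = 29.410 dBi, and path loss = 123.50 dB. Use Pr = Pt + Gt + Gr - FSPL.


Pr = 28.140 + 7.7400 + 29.410 - 123.50 = -58.21 dBm

-58.21 dBm


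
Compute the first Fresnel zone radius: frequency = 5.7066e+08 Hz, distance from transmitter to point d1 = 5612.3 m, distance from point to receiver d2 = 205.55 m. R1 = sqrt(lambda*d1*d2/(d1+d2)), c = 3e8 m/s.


lambda = c / f = 3.0000e+08 / 5.7066e+08 = 0.5257071 m
R1 = sqrt(0.5257071 * 5612.3 * 205.55 / (5612.3 + 205.55)) = 10.21 m

10.21 m


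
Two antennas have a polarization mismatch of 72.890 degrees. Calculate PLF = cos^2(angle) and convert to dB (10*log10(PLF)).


PLF_linear = cos^2(72.890 deg) = 0.08655784
PLF_dB = 10 * log10(0.08655784) = -10.63 dB

-10.63 dB


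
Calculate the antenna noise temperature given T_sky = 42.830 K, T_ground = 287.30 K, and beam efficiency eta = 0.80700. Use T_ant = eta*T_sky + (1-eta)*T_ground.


T_ant = 0.80700 * 42.830 + (1 - 0.80700) * 287.30 = 90.01 K

90.01 K


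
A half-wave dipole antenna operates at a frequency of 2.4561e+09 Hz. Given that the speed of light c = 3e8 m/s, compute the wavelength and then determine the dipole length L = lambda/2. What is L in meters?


lambda = c / f = 3.0000e+08 / 2.4561e+09 = 0.1221449 m
L = lambda / 2 = 0.1221449 / 2 = 0.06107 m

0.06107 m


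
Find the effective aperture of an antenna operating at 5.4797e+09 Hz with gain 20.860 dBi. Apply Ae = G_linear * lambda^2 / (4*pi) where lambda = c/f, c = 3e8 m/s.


lambda = c / f = 3.0000e+08 / 5.4797e+09 = 0.05474752 m
G_linear = 10^(20.860/10) = 121.8990
Ae = G_linear * lambda^2 / (4*pi) = 121.8990 * 0.05474752^2 / (4*pi) = 0.02907 m^2

0.02907 m^2


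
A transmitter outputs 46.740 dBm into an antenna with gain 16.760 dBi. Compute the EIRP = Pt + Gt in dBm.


EIRP = Pt + Gt = 46.740 + 16.760 = 63.50 dBm

63.50 dBm


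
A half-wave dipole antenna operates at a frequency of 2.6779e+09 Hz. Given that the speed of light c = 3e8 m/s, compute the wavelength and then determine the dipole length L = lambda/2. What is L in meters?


lambda = c / f = 3.0000e+08 / 2.6779e+09 = 0.1120281 m
L = lambda / 2 = 0.1120281 / 2 = 0.05601 m

0.05601 m


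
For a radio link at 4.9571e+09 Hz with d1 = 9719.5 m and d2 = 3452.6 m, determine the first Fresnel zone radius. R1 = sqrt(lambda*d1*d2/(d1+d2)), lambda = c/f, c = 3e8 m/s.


lambda = c / f = 3.0000e+08 / 4.9571e+09 = 0.06051926 m
R1 = sqrt(0.06051926 * 9719.5 * 3452.6 / (9719.5 + 3452.6)) = 12.42 m

12.42 m


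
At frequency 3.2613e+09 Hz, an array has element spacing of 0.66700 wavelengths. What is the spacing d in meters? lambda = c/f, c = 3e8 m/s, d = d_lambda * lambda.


lambda = c / f = 3.0000e+08 / 3.2613e+09 = 0.09198786 m
d = 0.66700 * 0.09198786 = 0.06136 m

0.06136 m


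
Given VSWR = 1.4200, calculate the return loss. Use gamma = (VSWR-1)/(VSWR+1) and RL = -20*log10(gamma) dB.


gamma = (1.4200 - 1) / (1.4200 + 1) = 0.1735537
RL = -20 * log10(0.1735537) = 15.21 dB

15.21 dB


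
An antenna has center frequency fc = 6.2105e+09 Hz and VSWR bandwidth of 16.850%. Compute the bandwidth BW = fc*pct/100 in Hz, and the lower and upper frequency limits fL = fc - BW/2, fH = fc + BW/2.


BW = 6.2105e+09 * 16.850/100 = 1.046469e+09 Hz
fL = 6.2105e+09 - 1.046469e+09/2 = 5.687e+09 Hz
fH = 6.2105e+09 + 1.046469e+09/2 = 6.734e+09 Hz

BW=1.046e+09 Hz, fL=5.687e+09 Hz, fH=6.734e+09 Hz


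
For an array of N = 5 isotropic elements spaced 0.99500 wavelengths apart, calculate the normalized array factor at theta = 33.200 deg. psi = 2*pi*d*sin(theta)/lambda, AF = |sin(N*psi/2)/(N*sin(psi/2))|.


psi = 2*pi*0.99500*sin(33.200 deg) = 3.423239 rad
AF = |sin(5*3.423239/2) / (5*sin(3.423239/2))| = 0.1540

0.1540


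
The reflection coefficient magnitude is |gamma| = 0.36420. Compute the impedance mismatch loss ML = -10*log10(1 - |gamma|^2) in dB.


ML = -10 * log10(1 - 0.36420^2) = -10 * log10(0.86735836) = 0.6180 dB

0.6180 dB


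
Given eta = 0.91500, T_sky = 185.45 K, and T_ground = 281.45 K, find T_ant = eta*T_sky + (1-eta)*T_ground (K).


T_ant = 0.91500 * 185.45 + (1 - 0.91500) * 281.45 = 193.6 K

193.6 K


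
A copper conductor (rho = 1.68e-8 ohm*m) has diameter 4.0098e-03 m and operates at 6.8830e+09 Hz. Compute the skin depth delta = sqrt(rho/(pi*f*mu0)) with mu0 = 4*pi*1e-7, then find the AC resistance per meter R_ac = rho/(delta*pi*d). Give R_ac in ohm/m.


delta = sqrt(1.68e-8 / (pi * 6.8830e+09 * 4*pi*1e-7)) = 7.862957e-07 m
R_ac = 1.68e-8 / (7.862957e-07 * pi * 4.0098e-03) = 1.696 ohm/m

1.696 ohm/m


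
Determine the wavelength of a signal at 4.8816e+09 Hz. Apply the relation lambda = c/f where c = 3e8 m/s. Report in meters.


lambda = c / f = 3.0000e+08 / 4.8816e+09 = 0.06146 m

0.06146 m


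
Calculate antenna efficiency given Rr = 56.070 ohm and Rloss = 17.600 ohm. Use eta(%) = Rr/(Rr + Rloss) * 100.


eta = 56.070 / (56.070 + 17.600) * 100 = 76.11%

76.11%


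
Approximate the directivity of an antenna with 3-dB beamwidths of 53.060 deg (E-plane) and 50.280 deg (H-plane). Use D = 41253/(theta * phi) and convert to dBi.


D_linear = 41253 / (53.060 * 50.280) = 15.46297
D_dBi = 10 * log10(15.46297) = 11.89 dBi

11.89 dBi


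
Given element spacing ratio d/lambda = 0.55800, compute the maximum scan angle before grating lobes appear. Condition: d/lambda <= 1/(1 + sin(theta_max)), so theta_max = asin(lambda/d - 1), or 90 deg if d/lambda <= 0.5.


lambda/d - 1 = 1/0.55800 - 1 = 0.7921147
theta_max = asin(0.7921147) = 52.38 deg

52.38 deg


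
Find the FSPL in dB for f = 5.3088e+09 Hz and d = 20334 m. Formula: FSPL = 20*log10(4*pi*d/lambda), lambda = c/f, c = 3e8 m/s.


lambda = c / f = 3.0000e+08 / 5.3088e+09 = 0.05650995 m
FSPL = 20 * log10(4*pi*20334/0.05650995) = 133.1 dB

133.1 dB


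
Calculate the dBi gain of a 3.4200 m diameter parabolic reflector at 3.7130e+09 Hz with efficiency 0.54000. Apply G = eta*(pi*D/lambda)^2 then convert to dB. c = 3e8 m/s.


lambda = c / f = 3.0000e+08 / 3.7130e+09 = 0.08079720 m
G_linear = 0.54000 * (pi * 3.4200 / 0.08079720)^2 = 9548.895
G_dBi = 10 * log10(9548.895) = 39.80 dBi

39.80 dBi


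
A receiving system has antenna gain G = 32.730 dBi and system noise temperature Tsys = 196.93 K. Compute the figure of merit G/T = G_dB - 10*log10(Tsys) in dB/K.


G/T = 32.730 - 10*log10(196.93) = 32.730 - 22.94312 = 9.787 dB/K

9.787 dB/K


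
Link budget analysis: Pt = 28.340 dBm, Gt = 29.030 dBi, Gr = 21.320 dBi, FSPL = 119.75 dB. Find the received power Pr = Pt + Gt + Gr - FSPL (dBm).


Pr = 28.340 + 29.030 + 21.320 - 119.75 = -41.06 dBm

-41.06 dBm


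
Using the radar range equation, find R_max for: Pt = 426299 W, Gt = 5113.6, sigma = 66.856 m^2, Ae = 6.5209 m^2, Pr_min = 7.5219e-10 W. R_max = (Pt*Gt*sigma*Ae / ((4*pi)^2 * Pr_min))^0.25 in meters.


R^4 = 426299*5113.6*66.856*6.5209 / ((4*pi)^2 * 7.5219e-10) = 8.000953e+18
R_max = 8.000953e+18^0.25 = 53185 m

53185 m


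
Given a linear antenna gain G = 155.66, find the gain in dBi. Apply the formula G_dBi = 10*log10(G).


G_dBi = 10 * log10(155.66) = 21.92 dBi

21.92 dBi


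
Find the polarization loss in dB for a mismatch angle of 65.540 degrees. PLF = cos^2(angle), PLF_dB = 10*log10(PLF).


PLF_linear = cos^2(65.540 deg) = 0.1714439
PLF_dB = 10 * log10(0.1714439) = -7.659 dB

-7.659 dB


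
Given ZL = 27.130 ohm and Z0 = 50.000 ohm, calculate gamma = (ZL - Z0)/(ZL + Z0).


gamma = (27.130 - 50.000) / (27.130 + 50.000) = -0.2965

-0.2965


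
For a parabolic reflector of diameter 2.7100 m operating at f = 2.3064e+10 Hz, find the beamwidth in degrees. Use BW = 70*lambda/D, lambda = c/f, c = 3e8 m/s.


lambda = c / f = 3.0000e+08 / 2.3064e+10 = 0.01300728 m
BW = 70 * 0.01300728 / 2.7100 = 0.3360 deg

0.3360 deg


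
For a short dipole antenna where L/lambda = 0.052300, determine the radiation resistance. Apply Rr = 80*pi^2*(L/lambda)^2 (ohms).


Rr = 80 * pi^2 * (0.052300)^2 = 80 * 9.869604 * 2.735290e-03 = 2.160 ohm

2.160 ohm


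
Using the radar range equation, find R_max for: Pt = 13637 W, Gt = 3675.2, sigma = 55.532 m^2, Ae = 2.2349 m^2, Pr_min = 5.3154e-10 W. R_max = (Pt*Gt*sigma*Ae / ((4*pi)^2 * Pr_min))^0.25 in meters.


R^4 = 13637*3675.2*55.532*2.2349 / ((4*pi)^2 * 5.3154e-10) = 7.410467e+16
R_max = 7.410467e+16^0.25 = 16499 m

16499 m


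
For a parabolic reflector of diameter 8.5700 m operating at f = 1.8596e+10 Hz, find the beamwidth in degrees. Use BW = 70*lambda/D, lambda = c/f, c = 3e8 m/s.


lambda = c / f = 3.0000e+08 / 1.8596e+10 = 0.01613250 m
BW = 70 * 0.01613250 / 8.5700 = 0.1318 deg

0.1318 deg


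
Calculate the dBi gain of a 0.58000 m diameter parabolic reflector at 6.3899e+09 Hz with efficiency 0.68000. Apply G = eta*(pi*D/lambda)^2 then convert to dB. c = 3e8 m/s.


lambda = c / f = 3.0000e+08 / 6.3899e+09 = 0.04694909 m
G_linear = 0.68000 * (pi * 0.58000 / 0.04694909)^2 = 1024.260
G_dBi = 10 * log10(1024.260) = 30.10 dBi

30.10 dBi


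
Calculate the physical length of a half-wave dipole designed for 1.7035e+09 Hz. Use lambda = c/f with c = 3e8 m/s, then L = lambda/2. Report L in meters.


lambda = c / f = 3.0000e+08 / 1.7035e+09 = 0.1761080 m
L = lambda / 2 = 0.1761080 / 2 = 0.08805 m

0.08805 m


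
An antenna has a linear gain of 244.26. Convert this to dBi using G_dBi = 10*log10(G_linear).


G_dBi = 10 * log10(244.26) = 23.88 dBi

23.88 dBi


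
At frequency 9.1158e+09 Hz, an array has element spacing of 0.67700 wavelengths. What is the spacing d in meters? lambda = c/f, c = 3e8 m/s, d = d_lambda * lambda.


lambda = c / f = 3.0000e+08 / 9.1158e+09 = 0.03290989 m
d = 0.67700 * 0.03290989 = 0.02228 m

0.02228 m


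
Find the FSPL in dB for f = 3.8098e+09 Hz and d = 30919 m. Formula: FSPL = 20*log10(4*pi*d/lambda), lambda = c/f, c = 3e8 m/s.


lambda = c / f = 3.0000e+08 / 3.8098e+09 = 0.07874429 m
FSPL = 20 * log10(4*pi*30919/0.07874429) = 133.9 dB

133.9 dB


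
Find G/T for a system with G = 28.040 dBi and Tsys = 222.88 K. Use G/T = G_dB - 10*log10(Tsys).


G/T = 28.040 - 10*log10(222.88) = 28.040 - 23.48071 = 4.559 dB/K

4.559 dB/K


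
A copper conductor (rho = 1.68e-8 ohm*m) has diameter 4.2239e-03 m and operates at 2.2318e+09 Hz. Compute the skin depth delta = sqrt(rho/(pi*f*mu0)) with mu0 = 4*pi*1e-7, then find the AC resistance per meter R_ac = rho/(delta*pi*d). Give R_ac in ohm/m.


delta = sqrt(1.68e-8 / (pi * 2.2318e+09 * 4*pi*1e-7)) = 1.380852e-06 m
R_ac = 1.68e-8 / (1.380852e-06 * pi * 4.2239e-03) = 0.9169 ohm/m

0.9169 ohm/m


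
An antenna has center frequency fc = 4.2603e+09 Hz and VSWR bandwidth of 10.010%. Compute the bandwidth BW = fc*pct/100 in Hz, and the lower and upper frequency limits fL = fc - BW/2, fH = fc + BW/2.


BW = 4.2603e+09 * 10.010/100 = 4.264560e+08 Hz
fL = 4.2603e+09 - 4.264560e+08/2 = 4.047e+09 Hz
fH = 4.2603e+09 + 4.264560e+08/2 = 4.474e+09 Hz

BW=4.265e+08 Hz, fL=4.047e+09 Hz, fH=4.474e+09 Hz


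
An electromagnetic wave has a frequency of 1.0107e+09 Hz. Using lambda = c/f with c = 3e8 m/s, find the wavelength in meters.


lambda = c / f = 3.0000e+08 / 1.0107e+09 = 0.2968 m

0.2968 m


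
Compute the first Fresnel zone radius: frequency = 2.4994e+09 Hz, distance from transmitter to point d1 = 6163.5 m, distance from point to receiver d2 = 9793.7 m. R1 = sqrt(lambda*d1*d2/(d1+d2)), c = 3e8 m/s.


lambda = c / f = 3.0000e+08 / 2.4994e+09 = 0.1200288 m
R1 = sqrt(0.1200288 * 6163.5 * 9793.7 / (6163.5 + 9793.7)) = 21.31 m

21.31 m


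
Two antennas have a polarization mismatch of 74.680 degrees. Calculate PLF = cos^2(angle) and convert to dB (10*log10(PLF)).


PLF_linear = cos^2(74.680 deg) = 0.06980678
PLF_dB = 10 * log10(0.06980678) = -11.56 dB

-11.56 dB


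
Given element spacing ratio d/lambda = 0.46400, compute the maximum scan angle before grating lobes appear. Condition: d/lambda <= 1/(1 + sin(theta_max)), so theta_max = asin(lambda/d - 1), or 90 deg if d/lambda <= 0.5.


lambda/d - 1 = 1/0.46400 - 1 = 1.155172 >= 1
d/lambda <= 0.5, so the array can scan to endfire without grating lobes: theta_max = 90 deg

90 deg


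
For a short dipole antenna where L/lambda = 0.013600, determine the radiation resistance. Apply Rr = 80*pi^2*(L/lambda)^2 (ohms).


Rr = 80 * pi^2 * (0.013600)^2 = 80 * 9.869604 * 1.849600e-04 = 0.1460 ohm

0.1460 ohm


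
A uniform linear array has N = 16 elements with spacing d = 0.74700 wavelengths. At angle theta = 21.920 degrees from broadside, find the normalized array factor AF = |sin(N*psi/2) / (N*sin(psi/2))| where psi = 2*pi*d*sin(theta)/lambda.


psi = 2*pi*0.74700*sin(21.920 deg) = 1.752153 rad
AF = |sin(16*1.752153/2) / (16*sin(1.752153/2))| = 0.08077

0.08077


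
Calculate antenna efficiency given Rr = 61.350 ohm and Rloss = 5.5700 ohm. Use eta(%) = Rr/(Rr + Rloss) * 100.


eta = 61.350 / (61.350 + 5.5700) * 100 = 91.68%

91.68%


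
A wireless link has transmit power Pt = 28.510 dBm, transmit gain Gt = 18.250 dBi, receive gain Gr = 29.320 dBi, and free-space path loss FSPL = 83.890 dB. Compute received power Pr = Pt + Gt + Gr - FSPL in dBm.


Pr = 28.510 + 18.250 + 29.320 - 83.890 = -7.81 dBm

-7.81 dBm


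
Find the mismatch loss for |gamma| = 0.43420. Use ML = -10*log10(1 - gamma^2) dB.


ML = -10 * log10(1 - 0.43420^2) = -10 * log10(0.81147036) = 0.9073 dB

0.9073 dB


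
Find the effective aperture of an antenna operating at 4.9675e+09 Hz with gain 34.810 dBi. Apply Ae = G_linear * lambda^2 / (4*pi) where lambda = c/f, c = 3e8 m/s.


lambda = c / f = 3.0000e+08 / 4.9675e+09 = 0.06039255 m
G_linear = 10^(34.810/10) = 3026.913
Ae = G_linear * lambda^2 / (4*pi) = 3026.913 * 0.06039255^2 / (4*pi) = 0.8785 m^2

0.8785 m^2


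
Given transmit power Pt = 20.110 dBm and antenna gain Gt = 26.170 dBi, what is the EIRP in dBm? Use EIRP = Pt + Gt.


EIRP = Pt + Gt = 20.110 + 26.170 = 46.28 dBm

46.28 dBm


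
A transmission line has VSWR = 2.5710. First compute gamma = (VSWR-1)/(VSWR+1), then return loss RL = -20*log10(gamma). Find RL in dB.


gamma = (2.5710 - 1) / (2.5710 + 1) = 0.4399328
RL = -20 * log10(0.4399328) = 7.132 dB

7.132 dB


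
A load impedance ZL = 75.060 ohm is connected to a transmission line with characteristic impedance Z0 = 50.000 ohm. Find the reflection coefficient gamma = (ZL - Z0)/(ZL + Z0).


gamma = (75.060 - 50.000) / (75.060 + 50.000) = 0.2004

0.2004


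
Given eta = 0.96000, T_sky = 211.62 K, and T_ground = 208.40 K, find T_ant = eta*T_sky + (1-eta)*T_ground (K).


T_ant = 0.96000 * 211.62 + (1 - 0.96000) * 208.40 = 211.5 K

211.5 K


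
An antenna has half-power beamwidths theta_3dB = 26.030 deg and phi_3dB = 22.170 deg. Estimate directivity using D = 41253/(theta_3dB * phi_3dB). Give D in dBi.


D_linear = 41253 / (26.030 * 22.170) = 71.48512
D_dBi = 10 * log10(71.48512) = 18.54 dBi

18.54 dBi


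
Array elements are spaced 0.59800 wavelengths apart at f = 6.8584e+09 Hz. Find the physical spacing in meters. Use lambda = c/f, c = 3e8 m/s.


lambda = c / f = 3.0000e+08 / 6.8584e+09 = 0.04374198 m
d = 0.59800 * 0.04374198 = 0.02616 m

0.02616 m


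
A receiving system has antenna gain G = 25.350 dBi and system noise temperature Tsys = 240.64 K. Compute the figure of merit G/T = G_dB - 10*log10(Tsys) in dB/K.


G/T = 25.350 - 10*log10(240.64) = 25.350 - 23.81368 = 1.536 dB/K

1.536 dB/K


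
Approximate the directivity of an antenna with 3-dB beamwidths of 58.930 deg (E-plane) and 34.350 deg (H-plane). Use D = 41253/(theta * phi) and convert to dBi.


D_linear = 41253 / (58.930 * 34.350) = 20.37945
D_dBi = 10 * log10(20.37945) = 13.09 dBi

13.09 dBi


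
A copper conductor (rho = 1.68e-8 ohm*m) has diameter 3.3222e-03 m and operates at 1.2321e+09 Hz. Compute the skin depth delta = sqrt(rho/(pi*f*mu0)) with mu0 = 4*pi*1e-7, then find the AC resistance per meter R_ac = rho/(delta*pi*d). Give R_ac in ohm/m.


delta = sqrt(1.68e-8 / (pi * 1.2321e+09 * 4*pi*1e-7)) = 1.858454e-06 m
R_ac = 1.68e-8 / (1.858454e-06 * pi * 3.3222e-03) = 0.8661 ohm/m

0.8661 ohm/m


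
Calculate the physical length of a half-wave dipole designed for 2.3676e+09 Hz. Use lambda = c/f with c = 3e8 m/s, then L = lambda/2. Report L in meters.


lambda = c / f = 3.0000e+08 / 2.3676e+09 = 0.1267106 m
L = lambda / 2 = 0.1267106 / 2 = 0.06336 m

0.06336 m


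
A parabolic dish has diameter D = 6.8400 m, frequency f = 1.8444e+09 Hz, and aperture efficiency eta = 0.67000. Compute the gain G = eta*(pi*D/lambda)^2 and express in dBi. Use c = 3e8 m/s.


lambda = c / f = 3.0000e+08 / 1.8444e+09 = 0.1626545 m
G_linear = 0.67000 * (pi * 6.8400 / 0.1626545)^2 = 11693.77
G_dBi = 10 * log10(11693.77) = 40.68 dBi

40.68 dBi


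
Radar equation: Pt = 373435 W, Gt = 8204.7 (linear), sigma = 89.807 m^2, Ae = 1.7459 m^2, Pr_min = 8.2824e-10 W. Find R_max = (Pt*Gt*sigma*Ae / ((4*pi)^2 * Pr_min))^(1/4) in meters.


R^4 = 373435*8204.7*89.807*1.7459 / ((4*pi)^2 * 8.2824e-10) = 3.673088e+18
R_max = 3.673088e+18^0.25 = 43778 m

43778 m


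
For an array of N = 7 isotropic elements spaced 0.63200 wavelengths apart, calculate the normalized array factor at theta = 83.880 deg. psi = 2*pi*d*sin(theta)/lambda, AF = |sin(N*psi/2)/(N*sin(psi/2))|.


psi = 2*pi*0.63200*sin(83.880 deg) = 3.948342 rad
AF = |sin(7*3.948342/2) / (7*sin(3.948342/2))| = 0.1475

0.1475


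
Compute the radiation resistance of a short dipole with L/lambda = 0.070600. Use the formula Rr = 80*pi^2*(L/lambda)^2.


Rr = 80 * pi^2 * (0.070600)^2 = 80 * 9.869604 * 4.984360e-03 = 3.935 ohm

3.935 ohm


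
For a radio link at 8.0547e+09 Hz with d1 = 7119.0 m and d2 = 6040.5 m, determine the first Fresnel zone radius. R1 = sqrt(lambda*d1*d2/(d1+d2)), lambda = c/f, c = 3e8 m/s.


lambda = c / f = 3.0000e+08 / 8.0547e+09 = 0.03724534 m
R1 = sqrt(0.03724534 * 7119.0 * 6040.5 / (7119.0 + 6040.5)) = 11.03 m

11.03 m


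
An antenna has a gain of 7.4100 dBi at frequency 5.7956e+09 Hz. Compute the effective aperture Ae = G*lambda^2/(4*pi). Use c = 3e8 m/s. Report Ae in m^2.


lambda = c / f = 3.0000e+08 / 5.7956e+09 = 0.05176341 m
G_linear = 10^(7.4100/10) = 5.508077
Ae = G_linear * lambda^2 / (4*pi) = 5.508077 * 0.05176341^2 / (4*pi) = 1.174e-03 m^2

1.174e-03 m^2


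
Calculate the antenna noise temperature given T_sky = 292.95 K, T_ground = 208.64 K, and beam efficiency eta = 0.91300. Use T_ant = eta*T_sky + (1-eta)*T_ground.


T_ant = 0.91300 * 292.95 + (1 - 0.91300) * 208.64 = 285.6 K

285.6 K


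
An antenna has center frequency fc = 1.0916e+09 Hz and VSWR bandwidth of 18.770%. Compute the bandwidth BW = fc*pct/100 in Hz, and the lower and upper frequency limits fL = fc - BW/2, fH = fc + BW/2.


BW = 1.0916e+09 * 18.770/100 = 2.048933e+08 Hz
fL = 1.0916e+09 - 2.048933e+08/2 = 9.892e+08 Hz
fH = 1.0916e+09 + 2.048933e+08/2 = 1.194e+09 Hz

BW=2.049e+08 Hz, fL=9.892e+08 Hz, fH=1.194e+09 Hz


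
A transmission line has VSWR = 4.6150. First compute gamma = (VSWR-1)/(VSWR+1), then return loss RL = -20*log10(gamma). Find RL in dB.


gamma = (4.6150 - 1) / (4.6150 + 1) = 0.6438112
RL = -20 * log10(0.6438112) = 3.825 dB

3.825 dB


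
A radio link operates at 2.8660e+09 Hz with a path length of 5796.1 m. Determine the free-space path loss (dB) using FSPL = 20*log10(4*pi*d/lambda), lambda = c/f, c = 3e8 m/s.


lambda = c / f = 3.0000e+08 / 2.8660e+09 = 0.1046755 m
FSPL = 20 * log10(4*pi*5796.1/0.1046755) = 116.9 dB

116.9 dB


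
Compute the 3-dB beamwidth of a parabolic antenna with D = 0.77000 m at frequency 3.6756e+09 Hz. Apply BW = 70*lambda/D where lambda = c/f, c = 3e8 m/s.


lambda = c / f = 3.0000e+08 / 3.6756e+09 = 0.08161933 m
BW = 70 * 0.08161933 / 0.77000 = 7.420 deg

7.420 deg


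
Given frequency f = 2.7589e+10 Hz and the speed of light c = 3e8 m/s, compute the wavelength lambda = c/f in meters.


lambda = c / f = 3.0000e+08 / 2.7589e+10 = 0.01087 m

0.01087 m


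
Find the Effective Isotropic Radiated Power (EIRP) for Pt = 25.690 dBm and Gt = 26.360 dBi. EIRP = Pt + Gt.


EIRP = Pt + Gt = 25.690 + 26.360 = 52.05 dBm

52.05 dBm


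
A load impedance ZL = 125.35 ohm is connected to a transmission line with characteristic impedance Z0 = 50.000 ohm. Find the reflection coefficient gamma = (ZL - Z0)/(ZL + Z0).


gamma = (125.35 - 50.000) / (125.35 + 50.000) = 0.4297

0.4297


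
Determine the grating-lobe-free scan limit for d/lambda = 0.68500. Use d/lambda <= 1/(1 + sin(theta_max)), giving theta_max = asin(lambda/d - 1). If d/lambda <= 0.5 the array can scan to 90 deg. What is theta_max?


lambda/d - 1 = 1/0.68500 - 1 = 0.4598540
theta_max = asin(0.4598540) = 27.38 deg

27.38 deg


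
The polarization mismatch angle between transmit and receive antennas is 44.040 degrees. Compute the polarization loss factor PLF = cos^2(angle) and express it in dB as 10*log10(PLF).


PLF_linear = cos^2(44.040 deg) = 0.5167520
PLF_dB = 10 * log10(0.5167520) = -2.867 dB

-2.867 dB


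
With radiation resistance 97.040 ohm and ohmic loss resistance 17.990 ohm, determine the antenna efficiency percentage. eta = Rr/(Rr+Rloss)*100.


eta = 97.040 / (97.040 + 17.990) * 100 = 84.36%

84.36%


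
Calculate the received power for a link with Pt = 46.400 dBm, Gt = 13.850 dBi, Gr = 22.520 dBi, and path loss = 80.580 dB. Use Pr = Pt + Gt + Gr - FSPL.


Pr = 46.400 + 13.850 + 22.520 - 80.580 = 2.19 dBm

2.19 dBm
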